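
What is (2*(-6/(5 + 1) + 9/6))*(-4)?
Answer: -4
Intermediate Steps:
(2*(-6/(5 + 1) + 9/6))*(-4) = (2*(-6/6 + 9*(⅙)))*(-4) = (2*(-6*⅙ + 3/2))*(-4) = (2*(-1 + 3/2))*(-4) = (2*(½))*(-4) = 1*(-4) = -4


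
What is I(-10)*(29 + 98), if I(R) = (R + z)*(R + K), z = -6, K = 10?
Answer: 0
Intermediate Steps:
I(R) = (-6 + R)*(10 + R) (I(R) = (R - 6)*(R + 10) = (-6 + R)*(10 + R))
I(-10)*(29 + 98) = (-60 + (-10)² + 4*(-10))*(29 + 98) = (-60 + 100 - 40)*127 = 0*127 = 0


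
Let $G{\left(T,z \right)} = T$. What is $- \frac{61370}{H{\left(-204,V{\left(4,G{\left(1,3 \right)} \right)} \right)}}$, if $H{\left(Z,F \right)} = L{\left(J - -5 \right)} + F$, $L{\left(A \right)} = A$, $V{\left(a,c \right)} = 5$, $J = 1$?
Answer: $- \frac{61370}{11} \approx -5579.1$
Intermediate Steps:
$H{\left(Z,F \right)} = 6 + F$ ($H{\left(Z,F \right)} = \left(1 - -5\right) + F = \left(1 + 5\right) + F = 6 + F$)
$- \frac{61370}{H{\left(-204,V{\left(4,G{\left(1,3 \right)} \right)} \right)}} = - \frac{61370}{6 + 5} = - \frac{61370}{11}$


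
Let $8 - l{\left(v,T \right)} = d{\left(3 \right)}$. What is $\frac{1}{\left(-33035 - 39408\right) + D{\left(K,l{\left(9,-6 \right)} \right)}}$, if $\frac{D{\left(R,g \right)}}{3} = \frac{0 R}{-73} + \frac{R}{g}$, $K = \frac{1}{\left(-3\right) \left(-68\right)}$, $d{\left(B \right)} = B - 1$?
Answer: $- \frac{408}{29556743} \approx -1.3804 \cdot 10^{-5}$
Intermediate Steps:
$d{\left(B \right)} = -1 + B$ ($d{\left(B \right)} = B - 1 = -1 + B$)
$K = \frac{1}{204} \approx 0.004902$
$l{\left(v,T \right)} = 6$ ($l{\left(v,T \right)} = 8 - \left(-1 + 3\right) = 8 - 2 = 6$)
$D{\left(R,g \right)} = \frac{3 R}{g}$ ($D{\left(R,g \right)} = 3 \left(\frac{0 R}{-73} + \frac{R}{g}\right) = 3 \left(0 \left(- \frac{1}{73}\right) + \frac{R}{g}\right) = 3 \left(0 + \frac{R}{g}\right) = 3 \frac{R}{g} = \frac{3 R}{g}$)
$\frac{1}{\left(-33035 - 39408\right) + D{\left(K,l{\left(9,-6 \right)} \right)}} = \frac{1}{\left(-33035 - 39408\right) + 3 \cdot \frac{1}{204} \cdot \frac{1}{6}} = \frac{1}{-72443 + 3 \cdot \frac{1}{204} \cdot \frac{1}{6}} = \frac{1}{-72443 + \frac{1}{408}} = \frac{1}{- \frac{29556743}{408}} = - \frac{408}{29556743}$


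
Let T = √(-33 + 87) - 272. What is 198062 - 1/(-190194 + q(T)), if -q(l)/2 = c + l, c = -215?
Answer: 1772863270382157/8951052046 - 3*√6/17902104092 ≈ 1.9806e+5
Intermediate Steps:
T = -272 + 3*√6 (T = √54 - 272 = 3*√6 - 272 = -272 + 3*√6 ≈ -264.65)
q(l) = 430 - 2*l (q(l) = -2*(-215 + l) = 430 - 2*l)
198062 - 1/(-190194 + q(T)) = 198062 - 1/(-190194 + (430 - 2*(-272 + 3*√6))) = 198062 - 1/(-190194 + (430 + (544 - 6*√6))) = 198062 - 1/(-190194 + (974 - 6*√6)) = 198062 - 1/(-189220 - 6*√6)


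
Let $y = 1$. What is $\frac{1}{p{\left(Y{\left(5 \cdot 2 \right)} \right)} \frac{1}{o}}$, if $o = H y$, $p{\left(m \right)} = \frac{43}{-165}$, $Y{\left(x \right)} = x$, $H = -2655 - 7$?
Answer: $\frac{439230}{43} \approx 10215.0$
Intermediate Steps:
$H = -2662$ ($H = -2655 - 7 = -2662$)
$p{\left(m \right)} = - \frac{43}{165}$ ($p{\left(m \right)} = 43 \left(- \frac{1}{165}\right) = - \frac{43}{165}$)
$o = -2662$ ($o = \left(-2662\right) 1 = -2662$)
$\frac{1}{p{\left(Y{\left(5 \cdot 2 \right)} \right)} \frac{1}{o}} = \frac{1}{\left(- \frac{43}{165}\right) \frac{1}{-2662}} = \frac{1}{\left(- \frac{43}{165}\right) \left(- \frac{1}{2662}\right)} = \frac{1}{\frac{43}{439230}} = \frac{439230}{43}$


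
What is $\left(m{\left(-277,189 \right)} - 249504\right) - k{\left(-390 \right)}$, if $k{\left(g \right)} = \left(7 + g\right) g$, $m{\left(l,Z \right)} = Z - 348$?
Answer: $-399033$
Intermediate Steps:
$m{\left(l,Z \right)} = -348 + Z$
$k{\left(g \right)} = g \left(7 + g\right)$
$\left(m{\left(-277,189 \right)} - 249504\right) - k{\left(-390 \right)} = \left(\left(-348 + 189\right) - 249504\right) - - 390 \left(7 - 390\right) = \left(-159 - 249504\right) - \left(-390\right) \left(-383\right) = -249663 - 149370 = -399033$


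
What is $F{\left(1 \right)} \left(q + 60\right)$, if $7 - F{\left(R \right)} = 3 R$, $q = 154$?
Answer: $856$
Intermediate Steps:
$F{\left(R \right)} = 7 - 3 R$
$F{\left(1 \right)} \left(q + 60\right) = \left(7 - 3\right) \left(154 + 60\right) = \left(7 - 3\right) 214 = 4 \cdot 214 = 856$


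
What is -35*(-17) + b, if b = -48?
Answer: 547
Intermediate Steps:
-35*(-17) + b = -35*(-17) - 48 = 595 - 48 = 547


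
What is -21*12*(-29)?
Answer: 7308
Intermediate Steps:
-21*12*(-29) = -252*(-29) = 7308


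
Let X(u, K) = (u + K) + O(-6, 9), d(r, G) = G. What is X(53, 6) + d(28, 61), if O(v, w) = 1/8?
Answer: 961/8 ≈ 120.13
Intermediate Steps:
O(v, w) = ⅛
X(u, K) = ⅛ + K + u (X(u, K) = (u + K) + ⅛ = (K + u) + ⅛ = ⅛ + K + u)
X(53, 6) + d(28, 61) = (⅛ + 6 + 53) + 61 = 473/8 + 61 = 961/8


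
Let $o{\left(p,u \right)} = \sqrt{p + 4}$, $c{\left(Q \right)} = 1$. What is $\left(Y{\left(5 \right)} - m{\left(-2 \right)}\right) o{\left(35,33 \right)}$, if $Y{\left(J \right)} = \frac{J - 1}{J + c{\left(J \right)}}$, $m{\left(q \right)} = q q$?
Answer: $- \frac{10 \sqrt{39}}{3} \approx -20.817$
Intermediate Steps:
$m{\left(q \right)} = q^{2}$
$Y{\left(J \right)} = \frac{-1 + J}{1 + J}$ ($Y{\left(J \right)} = \frac{J - 1}{J + 1} = \frac{-1 + J}{1 + J}$)
$o{\left(p,u \right)} = \sqrt{4 + p}$
$\left(Y{\left(5 \right)} - m{\left(-2 \right)}\right) o{\left(35,33 \right)} = \left(\frac{-1 + 5}{1 + 5} - \left(-2\right)^{2}\right) \sqrt{4 + 35} = \left(\frac{1}{6} \cdot 4 - 4\right) \sqrt{39} = \left(\frac{2}{3} - 4\right) \sqrt{39} = - \frac{10 \sqrt{39}}{3}$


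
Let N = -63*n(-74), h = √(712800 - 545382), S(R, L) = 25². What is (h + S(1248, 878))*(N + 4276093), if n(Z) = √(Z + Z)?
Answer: (625 + 3*√18602)*(4276093 - 126*I*√37) ≈ 4.4222e+9 - 7.9262e+5*I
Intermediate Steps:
S(R, L) = 625
n(Z) = √2*√Z (n(Z) = √(2*Z) = √2*√Z)
h = 3*√18602 (h = √167418 = 3*√18602 ≈ 409.17)
N = -126*I*√37 (N = -63*√2*√(-74) = -63*√2*I*√74 = -126*I*√37 ≈ -766.43*I)
(h + S(1248, 878))*(N + 4276093) = (3*√18602 + 625)*(-126*I*√37 + 4276093) = (625 + 3*√18602)*(4276093 - 126*I*√37)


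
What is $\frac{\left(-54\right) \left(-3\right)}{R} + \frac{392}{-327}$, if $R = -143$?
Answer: $- \frac{109030}{46761} \approx -2.3316$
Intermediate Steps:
$\frac{\left(-54\right) \left(-3\right)}{R} + \frac{392}{-327} = \frac{\left(-54\right) \left(-3\right)}{-143} + \frac{392}{-327} = 162 \left(- \frac{1}{143}\right) + 392 \left(- \frac{1}{327}\right) = - \frac{162}{143} - \frac{392}{327} = - \frac{109030}{46761}$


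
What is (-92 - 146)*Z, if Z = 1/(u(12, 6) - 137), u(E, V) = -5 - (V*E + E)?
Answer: 119/113 ≈ 1.0531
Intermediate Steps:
u(E, V) = -5 - E - E*V (u(E, V) = -5 - (E*V + E) = -5 - (E + E*V) = -5 + (-E - E*V) = -5 - E - E*V)
Z = -1/226 (Z = 1/((-5 - 1*12 - 1*12*6) - 137) = 1/((-5 - 12 - 72) - 137) = 1/(-89 - 137) = 1/(-226) = -1/226 ≈ -0.0044248)
(-92 - 146)*Z = (-92 - 146)*(-1/226) = -238*(-1/226) = 119/113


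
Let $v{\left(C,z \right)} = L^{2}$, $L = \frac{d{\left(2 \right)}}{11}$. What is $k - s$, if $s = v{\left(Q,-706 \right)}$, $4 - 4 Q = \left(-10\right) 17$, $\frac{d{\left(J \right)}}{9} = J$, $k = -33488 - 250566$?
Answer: $- \frac{34370858}{121} \approx -2.8406 \cdot 10^{5}$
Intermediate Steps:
$k = -284054$ ($k = -33488 - 250566 = -284054$)
$d{\left(J \right)} = 9 J$
$L = \frac{18}{11}$ ($L = \frac{9 \cdot 2}{11} = 18 \cdot \frac{1}{11} = \frac{18}{11} \approx 1.6364$)
$Q = \frac{87}{2}$ ($Q = 1 - \frac{\left(-10\right) 17}{4} = 1 - - \frac{85}{2} = 1 + \frac{85}{2} = \frac{87}{2} \approx 43.5$)
$v{\left(C,z \right)} = \frac{324}{121}$ ($v{\left(C,z \right)} = \left(\frac{18}{11}\right)^{2} = \frac{324}{121}$)
$s = \frac{324}{121} \approx 2.6777$
$k - s = -284054 - \frac{324}{121} = - \frac{34370858}{121}$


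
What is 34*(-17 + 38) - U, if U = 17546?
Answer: -16832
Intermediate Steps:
34*(-17 + 38) - U = 34*(-17 + 38) - 1*17546 = 34*21 - 17546 = 714 - 17546 = -16832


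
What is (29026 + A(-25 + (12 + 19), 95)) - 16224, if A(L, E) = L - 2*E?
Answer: 12618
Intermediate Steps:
(29026 + A(-25 + (12 + 19), 95)) - 16224 = (29026 + ((-25 + (12 + 19)) - 2*95)) - 16224 = (29026 + ((-25 + 31) - 190)) - 16224 = (29026 + (6 - 190)) - 16224 = (29026 - 184) - 16224 = 28842 - 16224 = 12618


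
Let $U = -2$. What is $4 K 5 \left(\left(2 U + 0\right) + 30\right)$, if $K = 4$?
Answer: $2080$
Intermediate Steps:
$4 K 5 \left(\left(2 U + 0\right) + 30\right) = 4 \cdot 4 \cdot 5 \left(\left(2 \left(-2\right) + 0\right) + 30\right) = 16 \cdot 5 \left(\left(-4 + 0\right) + 30\right) = 80 \left(-4 + 30\right) = 80 \cdot 26 = 2080$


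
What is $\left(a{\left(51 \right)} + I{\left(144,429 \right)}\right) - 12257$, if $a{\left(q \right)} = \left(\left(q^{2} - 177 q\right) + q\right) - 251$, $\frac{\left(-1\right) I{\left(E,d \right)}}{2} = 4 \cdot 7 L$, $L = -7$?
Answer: $-18491$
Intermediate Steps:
$I{\left(E,d \right)} = 392$ ($I{\left(E,d \right)} = - 2 \cdot 4 \cdot 7 \left(-7\right) = - 2 \cdot 28 \left(-7\right) = \left(-2\right) \left(-196\right) = 392$)
$a{\left(q \right)} = -251 + q^{2} - 176 q$ ($a{\left(q \right)} = \left(q^{2} - 176 q\right) - 251 = -251 + q^{2} - 176 q$)
$\left(a{\left(51 \right)} + I{\left(144,429 \right)}\right) - 12257 = \left(\left(-251 + 51^{2} - 8976\right) + 392\right) - 12257 = \left(\left(-251 + 2601 - 8976\right) + 392\right) - 12257 = \left(-6626 + 392\right) - 12257 = -6234 - 12257 = -18491$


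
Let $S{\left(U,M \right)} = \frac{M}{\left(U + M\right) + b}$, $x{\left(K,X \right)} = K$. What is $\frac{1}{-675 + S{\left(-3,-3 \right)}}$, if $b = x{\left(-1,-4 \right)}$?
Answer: $- \frac{7}{4722} \approx -0.0014824$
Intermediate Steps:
$b = -1$
$S{\left(U,M \right)} = \frac{M}{-1 + M + U}$ ($S{\left(U,M \right)} = \frac{M}{\left(U + M\right) - 1} = \frac{M}{\left(M + U\right) - 1} = \frac{M}{-1 + M + U}$)
$\frac{1}{-675 + S{\left(-3,-3 \right)}} = \frac{1}{-675 - \frac{3}{-1 - 3 - 3}} = \frac{1}{-675 - \frac{3}{-7}} = \frac{1}{-675 - - \frac{3}{7}} = \frac{1}{-675 + \frac{3}{7}} = \frac{1}{- \frac{4722}{7}} = - \frac{7}{4722}$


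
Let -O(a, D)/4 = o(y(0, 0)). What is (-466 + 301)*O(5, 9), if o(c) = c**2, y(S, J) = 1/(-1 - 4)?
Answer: 132/5 ≈ 26.400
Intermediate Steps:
y(S, J) = -1/5 (y(S, J) = 1/(-5) = -1/5)
O(a, D) = -4/25 (O(a, D) = -4*(-1/5)**2 = -4*1/25 = -4/25)
(-466 + 301)*O(5, 9) = (-466 + 301)*(-4/25) = -165*(-4/25) = 132/5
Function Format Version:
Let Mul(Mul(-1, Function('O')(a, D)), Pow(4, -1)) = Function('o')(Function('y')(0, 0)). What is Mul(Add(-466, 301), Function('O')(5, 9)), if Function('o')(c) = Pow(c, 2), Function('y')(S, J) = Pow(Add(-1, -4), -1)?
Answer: Rational(132, 5) ≈ 26.400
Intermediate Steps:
Function('y')(S, J) = Rational(-1, 5) (Function('y')(S, J) = Pow(-5, -1) = Rational(-1, 5))
Function('O')(a, D) = Rational(-4, 25) (Function('O')(a, D) = Mul(-4, Pow(Rational(-1, 5), 2)) = Mul(-4, Rational(1, 25)) = Rational(-4, 25))
Mul(Add(-466, 301), Function('O')(5, 9)) = Mul(Add(-466, 301), Rational(-4, 25)) = Mul(-165, Rational(-4, 25)) = Rational(132, 5)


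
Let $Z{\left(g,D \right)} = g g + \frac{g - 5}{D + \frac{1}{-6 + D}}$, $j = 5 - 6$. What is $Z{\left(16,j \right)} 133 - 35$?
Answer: $\frac{261863}{8} \approx 32733.0$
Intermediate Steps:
$j = -1$ ($j = 5 - 6 = -1$)
$Z{\left(g,D \right)} = g^{2} + \frac{-5 + g}{D + \frac{1}{-6 + D}}$
$Z{\left(16,j \right)} 133 - 35 = \frac{30 + 16^{2} - 96 - -5 - 16 + \left(-1\right)^{2} \cdot 16^{2} - - 6 \cdot 16^{2}}{1 + \left(-1\right)^{2} - -6} \cdot 133 - 35 = \frac{30 + 256 - 96 + 5 - 16 + 1 \cdot 256 - \left(-6\right) 256}{1 + 1 + 6} \cdot 133 - 35 = \frac{30 + 256 - 96 + 5 - 16 + 256 + 1536}{8} \cdot 133 - 35 = \frac{1}{8} \cdot 1971 \cdot 133 - 35 = \frac{1971}{8} \cdot 133 - 35 = \frac{262143}{8} - 35 = \frac{261863}{8}$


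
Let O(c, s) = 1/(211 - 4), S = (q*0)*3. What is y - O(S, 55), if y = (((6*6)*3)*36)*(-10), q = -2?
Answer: -8048161/207 ≈ -38880.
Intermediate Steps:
S = 0 (S = -2*0*3 = 0*3 = 0)
O(c, s) = 1/207
y = -38880 (y = ((36*3)*36)*(-10) = (108*36)*(-10) = 3888*(-10) = -38880)
y - O(S, 55) = -38880 - 1*1/207 = -38880 - 1/207 = -8048161/207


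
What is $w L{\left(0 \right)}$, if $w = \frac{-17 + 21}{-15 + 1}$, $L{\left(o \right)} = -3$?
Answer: $\frac{6}{7} \approx 0.85714$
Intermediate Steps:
$w = - \frac{2}{7}$ ($w = \frac{4}{-14} = 4 \left(- \frac{1}{14}\right) = - \frac{2}{7} \approx -0.28571$)
$w L{\left(0 \right)} = \left(- \frac{2}{7}\right) \left(-3\right) = \frac{6}{7}$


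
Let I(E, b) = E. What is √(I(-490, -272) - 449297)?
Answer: I*√449787 ≈ 670.66*I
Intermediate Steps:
√(I(-490, -272) - 449297) = √(-490 - 449297) = √(-449787) = I*√449787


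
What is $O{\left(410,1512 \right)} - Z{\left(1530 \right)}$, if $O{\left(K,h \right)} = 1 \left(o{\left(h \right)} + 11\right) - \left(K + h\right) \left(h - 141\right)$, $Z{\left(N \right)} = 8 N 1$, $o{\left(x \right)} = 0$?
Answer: $-2647291$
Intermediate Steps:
$Z{\left(N \right)} = 8 N$
$O{\left(K,h \right)} = 11 - \left(-141 + h\right) \left(K + h\right)$ ($O{\left(K,h \right)} = 1 \left(0 + 11\right) - \left(K + h\right) \left(h - 141\right) = 1 \cdot 11 - \left(K + h\right) \left(-141 + h\right) = 11 - \left(-141 + h\right) \left(K + h\right)$)
$O{\left(410,1512 \right)} - Z{\left(1530 \right)} = \left(11 - 1512^{2} + 141 \cdot 410 + 141 \cdot 1512 - 410 \cdot 1512\right) - 8 \cdot 1530 = \left(11 - 2286144 + 57810 + 213192 - 619920\right) - 12240 = -2635051 - 12240 = -2647291$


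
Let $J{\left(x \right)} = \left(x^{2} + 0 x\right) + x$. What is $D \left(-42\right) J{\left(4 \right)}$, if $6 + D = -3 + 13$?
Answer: $-3360$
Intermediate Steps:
$D = 4$ ($D = -6 + \left(-3 + 13\right) = -6 + 10 = 4$)
$J{\left(x \right)} = x + x^{2}$ ($J{\left(x \right)} = \left(x^{2} + 0\right) + x = x^{2} + x = x + x^{2}$)
$D \left(-42\right) J{\left(4 \right)} = 4 \left(-42\right) 4 \left(1 + 4\right) = - 168 \cdot 4 \cdot 5 = \left(-168\right) 20 = -3360$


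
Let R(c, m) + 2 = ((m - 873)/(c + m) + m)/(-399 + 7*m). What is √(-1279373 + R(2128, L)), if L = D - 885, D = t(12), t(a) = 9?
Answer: 3*I*√264010274991950837/1362802 ≈ 1131.1*I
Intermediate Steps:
D = 9
L = -876 (L = 9 - 885 = -876)
R(c, m) = -2 + (m + (-873 + m)/(c + m))/(-399 + 7*m) (R(c, m) = -2 + ((m - 873)/(c + m) + m)/(-399 + 7*m) = -2 + ((-873 + m)/(c + m) + m)/(-399 + 7*m) = -2 + (m + (-873 + m)/(c + m))/(-399 + 7*m))
√(-1279373 + R(2128, L)) = √(-1279373 + (-873 - 13*(-876)² + 798*2128 + 799*(-876) - 13*2128*(-876))/(7*((-876)² - 57*2128 - 57*(-876) + 2128*(-876)))) = √(-1279373 + (-873 - 13*767376 + 1698144 - 699924 + 24233664)/(7*(767376 - 121296 + 49932 - 1864128))) = √(-1279373 + (⅐)*(-873 - 9975888 + 1698144 - 699924 + 24233664)/(-1168116)) = √(-1279373 + (⅐)*(-1/1168116)*15255123) = √(-1279373 - 5085041/2725604) = √(-3487069251333/2725604) = 3*I*√264010274991950837/1362802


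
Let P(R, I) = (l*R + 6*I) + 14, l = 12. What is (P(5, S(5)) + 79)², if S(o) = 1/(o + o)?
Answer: 589824/25 ≈ 23593.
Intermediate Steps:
S(o) = 1/(2*o)
P(R, I) = 14 + 6*I + 12*R (P(R, I) = (12*R + 6*I) + 14 = (6*I + 12*R) + 14 = 14 + 6*I + 12*R)
(P(5, S(5)) + 79)² = ((14 + 6*((½)/5) + 12*5) + 79)² = ((14 + 6*((½)*(⅕)) + 60) + 79)² = ((14 + 6*(⅒) + 60) + 79)² = ((14 + ⅗ + 60) + 79)² = (373/5 + 79)² = (768/5)² = 589824/25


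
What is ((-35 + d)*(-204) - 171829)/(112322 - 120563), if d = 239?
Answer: 213445/8241 ≈ 25.900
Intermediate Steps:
((-35 + d)*(-204) - 171829)/(112322 - 120563) = ((-35 + 239)*(-204) - 171829)/(112322 - 120563) = (204*(-204) - 171829)/(-8241) = (-41616 - 171829)*(-1/8241) = -213445*(-1/8241) = 213445/8241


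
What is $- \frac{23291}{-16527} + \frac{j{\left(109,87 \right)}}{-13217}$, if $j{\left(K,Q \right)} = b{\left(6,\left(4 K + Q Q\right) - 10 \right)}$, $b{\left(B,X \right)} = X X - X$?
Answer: $- \frac{1055966282663}{218437359} \approx -4834.2$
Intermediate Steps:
$b{\left(B,X \right)} = X^{2} - X$
$j{\left(K,Q \right)} = \left(-11 + Q^{2} + 4 K\right) \left(-10 + Q^{2} + 4 K\right)$ ($j{\left(K,Q \right)} = \left(\left(4 K + Q Q\right) - 10\right) \left(-1 - \left(10 - 4 K - Q Q\right)\right) = \left(\left(4 K + Q^{2}\right) - 10\right) \left(-1 - \left(10 - Q^{2} - 4 K\right)\right) = \left(\left(Q^{2} + 4 K\right) - 10\right) \left(-1 - \left(10 - Q^{2} - 4 K\right)\right) = \left(-10 + Q^{2} + 4 K\right) \left(-1 + \left(-10 + Q^{2} + 4 K\right)\right) = \left(-10 + Q^{2} + 4 K\right) \left(-11 + Q^{2} + 4 K\right) = \left(-11 + Q^{2} + 4 K\right) \left(-10 + Q^{2} + 4 K\right)$)
$- \frac{23291}{-16527} + \frac{j{\left(109,87 \right)}}{-13217} = - \frac{23291}{-16527} + \frac{\left(-11 + 87^{2} + 4 \cdot 109\right) \left(-10 + 87^{2} + 4 \cdot 109\right)}{-13217} = \left(-23291\right) \left(- \frac{1}{16527}\right) + \left(-11 + 7569 + 436\right) \left(-10 + 7569 + 436\right) \left(- \frac{1}{13217}\right) = \frac{23291}{16527} + 7994 \cdot 7995 \left(- \frac{1}{13217}\right) = \frac{23291}{16527} + 63912030 \left(- \frac{1}{13217}\right) = \frac{23291}{16527} - \frac{63912030}{13217} = - \frac{1055966282663}{218437359}$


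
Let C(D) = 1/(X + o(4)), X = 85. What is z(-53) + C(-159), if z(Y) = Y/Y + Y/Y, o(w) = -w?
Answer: 163/81 ≈ 2.0123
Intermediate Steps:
z(Y) = 2 (z(Y) = 1 + 1 = 2)
C(D) = 1/81 (C(D) = 1/(85 - 1*4) = 1/(85 - 4) = 1/81)
z(-53) + C(-159) = 2 + 1/81 = 163/81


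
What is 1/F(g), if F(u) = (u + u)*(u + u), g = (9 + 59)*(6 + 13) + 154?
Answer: 1/8363664 ≈ 1.1956e-7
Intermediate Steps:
g = 1446 (g = 68*19 + 154 = 1292 + 154 = 1446)
F(u) = 4*u**2 (F(u) = (2*u)*(2*u) = 4*u**2)
1/F(g) = 1/(4*1446**2) = 1/(4*2090916) = 1/8363664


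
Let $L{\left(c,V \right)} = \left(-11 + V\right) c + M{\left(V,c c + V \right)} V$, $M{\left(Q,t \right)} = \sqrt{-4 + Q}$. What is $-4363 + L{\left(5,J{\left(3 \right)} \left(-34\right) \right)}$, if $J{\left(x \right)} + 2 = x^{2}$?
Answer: $-5608 - 2618 i \sqrt{2} \approx -5608.0 - 3702.4 i$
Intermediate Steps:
$J{\left(x \right)} = -2 + x^{2}$
$L{\left(c,V \right)} = V \sqrt{-4 + V} + c \left(-11 + V\right)$ ($L{\left(c,V \right)} = \left(-11 + V\right) c + \sqrt{-4 + V} V = c \left(-11 + V\right) + V \sqrt{-4 + V} = V \sqrt{-4 + V} + c \left(-11 + V\right)$)
$-4363 + L{\left(5,J{\left(3 \right)} \left(-34\right) \right)} = -4363 + \left(\left(-11\right) 5 + \left(-2 + 3^{2}\right) \left(-34\right) 5 + \left(-2 + 3^{2}\right) \left(-34\right) \sqrt{-4 + \left(-2 + 3^{2}\right) \left(-34\right)}\right) = -4363 + \left(-55 + \left(-2 + 9\right) \left(-34\right) 5 + \left(-2 + 9\right) \left(-34\right) \sqrt{-4 + \left(-2 + 9\right) \left(-34\right)}\right) = -4363 + \left(-55 + 7 \left(-34\right) 5 + 7 \left(-34\right) \sqrt{-4 + 7 \left(-34\right)}\right) = -4363 - \left(1245 + 238 \sqrt{-4 - 238}\right) = -4363 - \left(1245 + 2618 i \sqrt{2}\right) = -5608 - 2618 i \sqrt{2}$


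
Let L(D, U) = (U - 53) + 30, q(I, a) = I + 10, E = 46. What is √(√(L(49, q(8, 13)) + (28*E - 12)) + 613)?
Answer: √(613 + √1271) ≈ 25.469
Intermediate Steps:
q(I, a) = 10 + I
L(D, U) = -23 + U (L(D, U) = (-53 + U) + 30 = -23 + U)
√(√(L(49, q(8, 13)) + (28*E - 12)) + 613) = √(√((-23 + (10 + 8)) + (28*46 - 12)) + 613) = √(√((-23 + 18) + (1288 - 12)) + 613) = √(√(-5 + 1276) + 613) = √(√1271 + 613) = √(613 + √1271)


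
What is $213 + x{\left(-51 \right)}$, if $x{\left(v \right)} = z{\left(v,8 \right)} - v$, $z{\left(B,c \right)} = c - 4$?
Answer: $268$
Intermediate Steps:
$z{\left(B,c \right)} = -4 + c$
$x{\left(v \right)} = 4 - v$ ($x{\left(v \right)} = \left(-4 + 8\right) - v = 4 - v$)
$213 + x{\left(-51 \right)} = 213 + \left(4 - -51\right) = 213 + \left(4 + 51\right) = 213 + 55 = 268$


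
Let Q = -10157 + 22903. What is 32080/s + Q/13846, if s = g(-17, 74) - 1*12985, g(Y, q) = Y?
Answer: -69614047/45006423 ≈ -1.5468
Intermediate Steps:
Q = 12746
s = -13002 (s = -17 - 1*12985 = -17 - 12985 = -13002)
32080/s + Q/13846 = 32080/(-13002) + 12746/13846 = 32080*(-1/13002) + 12746*(1/13846) = -16040/6501 + 6373/6923 = -69614047/45006423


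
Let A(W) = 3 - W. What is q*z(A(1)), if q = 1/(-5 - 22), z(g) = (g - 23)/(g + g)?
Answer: 7/36 ≈ 0.19444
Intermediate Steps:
z(g) = (-23 + g)/(2*g) (z(g) = (-23 + g)/((2*g)) = (-23 + g)*(1/(2*g)) = (-23 + g)/(2*g))
q = -1/27 (q = 1/(-27) = -1/27 ≈ -0.037037)
q*z(A(1)) = -(-23 + (3 - 1*1))/(54*(3 - 1*1)) = -(-23 + (3 - 1))/(54*(3 - 1)) = -(-23 + 2)/(54*2) = -(-21)/(54*2) = -1/27*(-21/4) = 7/36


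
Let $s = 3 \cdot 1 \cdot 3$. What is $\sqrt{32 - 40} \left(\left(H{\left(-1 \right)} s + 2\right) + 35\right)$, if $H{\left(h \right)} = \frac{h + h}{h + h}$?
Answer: $92 i \sqrt{2} \approx 130.11 i$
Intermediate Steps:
$s = 9$ ($s = 3 \cdot 3 = 9$)
$H{\left(h \right)} = 1$ ($H{\left(h \right)} = \frac{2 h}{2 h} = 2 h \frac{1}{2 h} = 1$)
$\sqrt{32 - 40} \left(\left(H{\left(-1 \right)} s + 2\right) + 35\right) = \sqrt{32 - 40} \left(\left(1 \cdot 9 + 2\right) + 35\right) = \sqrt{-8} \left(\left(9 + 2\right) + 35\right) = 2 i \sqrt{2} \left(11 + 35\right) = 2 i \sqrt{2} \cdot 46 = 92 i \sqrt{2}$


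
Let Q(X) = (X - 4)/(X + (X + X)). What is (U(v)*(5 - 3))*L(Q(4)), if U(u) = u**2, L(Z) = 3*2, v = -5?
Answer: 300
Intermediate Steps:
Q(X) = (-4 + X)/(3*X) (Q(X) = (-4 + X)/(X + 2*X) = (-4 + X)/((3*X)) = (-4 + X)*(1/(3*X)) = (-4 + X)/(3*X))
L(Z) = 6
(U(v)*(5 - 3))*L(Q(4)) = ((-5)**2*(5 - 3))*6 = (25*2)*6 = 50*6 = 300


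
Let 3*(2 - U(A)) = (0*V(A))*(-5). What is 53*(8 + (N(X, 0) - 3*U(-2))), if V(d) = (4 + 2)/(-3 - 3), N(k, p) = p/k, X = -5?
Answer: 106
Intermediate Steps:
V(d) = -1 (V(d) = 6/(-6) = 6*(-1/6) = -1)
U(A) = 2 (U(A) = 2 - 0*(-1)*(-5)/3 = 2 - 0*(-5) = 2 - 1/3*0 = 2 + 0 = 2)
53*(8 + (N(X, 0) - 3*U(-2))) = 53*(8 + (0/(-5) - 3*2)) = 53*(8 + (0*(-1/5) - 6)) = 53*(8 + (0 - 6)) = 53*(8 - 6) = 53*2 = 106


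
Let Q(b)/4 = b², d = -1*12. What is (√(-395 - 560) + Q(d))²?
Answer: (576 + I*√955)² ≈ 3.3082e+5 + 35600.0*I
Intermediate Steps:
d = -12
Q(b) = 4*b²
(√(-395 - 560) + Q(d))² = (√(-395 - 560) + 4*(-12)²)² = (√(-955) + 4*144)² = (I*√955 + 576)² = (576 + I*√955)²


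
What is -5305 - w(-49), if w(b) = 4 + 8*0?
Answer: -5309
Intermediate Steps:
w(b) = 4 (w(b) = 4 + 0 = 4)
-5305 - w(-49) = -5305 - 1*4 = -5305 - 4 = -5309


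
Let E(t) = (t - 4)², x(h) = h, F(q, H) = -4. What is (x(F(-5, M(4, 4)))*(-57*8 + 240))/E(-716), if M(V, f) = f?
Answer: 1/600 ≈ 0.0016667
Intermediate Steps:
E(t) = (-4 + t)²
(x(F(-5, M(4, 4)))*(-57*8 + 240))/E(-716) = (-4*(-57*8 + 240))/((-4 - 716)²) = (-4*(-456 + 240))/((-720)²) = -4*(-216)/518400 = 864*(1/518400) = 1/600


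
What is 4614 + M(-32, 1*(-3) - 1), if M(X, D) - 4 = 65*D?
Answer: 4358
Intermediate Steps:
M(X, D) = 4 + 65*D
4614 + M(-32, 1*(-3) - 1) = 4614 + (4 + 65*(1*(-3) - 1)) = 4614 + (4 + 65*(-3 - 1)) = 4614 + (4 + 65*(-4)) = 4614 + (4 - 260) = 4614 - 256 = 4358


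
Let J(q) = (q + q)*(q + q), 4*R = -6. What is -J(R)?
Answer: -9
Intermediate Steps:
R = -3/2 (R = (¼)*(-6) = -3/2 ≈ -1.5000)
J(q) = 4*q² (J(q) = (2*q)*(2*q) = 4*q²)
-J(R) = -4*(-3/2)² = -4*9/4 = -1*9 = -9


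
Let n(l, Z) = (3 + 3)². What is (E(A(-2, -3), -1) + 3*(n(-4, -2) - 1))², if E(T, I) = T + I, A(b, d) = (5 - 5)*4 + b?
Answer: 10404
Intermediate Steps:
n(l, Z) = 36 (n(l, Z) = 6² = 36)
A(b, d) = b (A(b, d) = 0*4 + b = 0 + b = b)
E(T, I) = I + T
(E(A(-2, -3), -1) + 3*(n(-4, -2) - 1))² = ((-1 - 2) + 3*(36 - 1))² = (-3 + 3*35)² = (-3 + 105)² = 102² = 10404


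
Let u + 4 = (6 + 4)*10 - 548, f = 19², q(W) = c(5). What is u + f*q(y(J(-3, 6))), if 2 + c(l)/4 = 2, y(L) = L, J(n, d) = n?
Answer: -452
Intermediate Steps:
c(l) = 0 (c(l) = -8 + 4*2 = -8 + 8 = 0)
q(W) = 0
f = 361
u = -452 (u = -4 + ((6 + 4)*10 - 548) = -4 + (10*10 - 548) = -4 + (100 - 548) = -4 - 448 = -452)
u + f*q(y(J(-3, 6))) = -452 + 361*0 = -452 + 0 = -452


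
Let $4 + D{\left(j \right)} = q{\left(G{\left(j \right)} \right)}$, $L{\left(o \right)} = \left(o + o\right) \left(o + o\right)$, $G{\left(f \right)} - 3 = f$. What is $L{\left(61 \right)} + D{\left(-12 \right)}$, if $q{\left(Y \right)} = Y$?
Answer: $14871$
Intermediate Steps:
$G{\left(f \right)} = 3 + f$
$L{\left(o \right)} = 4 o^{2}$ ($L{\left(o \right)} = 2 o 2 o = 4 o^{2}$)
$D{\left(j \right)} = -1 + j$ ($D{\left(j \right)} = -4 + \left(3 + j\right) = -1 + j$)
$L{\left(61 \right)} + D{\left(-12 \right)} = 4 \cdot 61^{2} - 13 = 4 \cdot 3721 - 13 = 14884 - 13 = 14871$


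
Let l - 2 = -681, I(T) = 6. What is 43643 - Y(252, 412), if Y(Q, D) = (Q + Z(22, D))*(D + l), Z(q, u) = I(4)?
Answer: 112529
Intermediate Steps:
Z(q, u) = 6
l = -679 (l = 2 - 681 = -679)
Y(Q, D) = (-679 + D)*(6 + Q) (Y(Q, D) = (Q + 6)*(D - 679) = (6 + Q)*(-679 + D) = (-679 + D)*(6 + Q))
43643 - Y(252, 412) = 43643 - (-4074 - 679*252 + 6*412 + 412*252) = 43643 - (-4074 - 171108 + 2472 + 103824) = 43643 - 1*(-68886) = 43643 + 68886 = 112529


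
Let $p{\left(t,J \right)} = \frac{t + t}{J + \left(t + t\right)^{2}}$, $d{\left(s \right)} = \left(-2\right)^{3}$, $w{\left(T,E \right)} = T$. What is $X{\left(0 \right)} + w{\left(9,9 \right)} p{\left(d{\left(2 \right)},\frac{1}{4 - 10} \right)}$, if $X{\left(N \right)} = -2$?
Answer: $- \frac{3934}{1535} \approx -2.5629$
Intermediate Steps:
$d{\left(s \right)} = -8$
$p{\left(t,J \right)} = \frac{2 t}{J + 4 t^{2}}$ ($p{\left(t,J \right)} = \frac{2 t}{J + \left(2 t\right)^{2}} = \frac{2 t}{J + 4 t^{2}}$)
$X{\left(0 \right)} + w{\left(9,9 \right)} p{\left(d{\left(2 \right)},\frac{1}{4 - 10} \right)} = -2 + 9 \cdot 2 \left(-8\right) \frac{1}{\frac{1}{4 - 10} + 4 \left(-8\right)^{2}} = -2 + 9 \cdot 2 \left(-8\right) \frac{1}{\frac{1}{-6} + 4 \cdot 64} = -2 + 9 \cdot 2 \left(-8\right) \frac{1}{- \frac{1}{6} + 256} = -2 + 9 \cdot 2 \left(-8\right) \frac{1}{\frac{1535}{6}} = -2 + 9 \cdot 2 \left(-8\right) \frac{6}{1535} = -2 + 9 \left(- \frac{96}{1535}\right) = -2 - \frac{864}{1535} = - \frac{3934}{1535}$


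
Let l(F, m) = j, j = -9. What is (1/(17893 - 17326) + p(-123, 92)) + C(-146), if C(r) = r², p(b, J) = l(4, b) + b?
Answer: 12011329/567 ≈ 21184.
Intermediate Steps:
l(F, m) = -9
p(b, J) = -9 + b
(1/(17893 - 17326) + p(-123, 92)) + C(-146) = (1/(17893 - 17326) + (-9 - 123)) + (-146)² = (1/567 - 132) + 21316 = -74843/567 + 21316 = 12011329/567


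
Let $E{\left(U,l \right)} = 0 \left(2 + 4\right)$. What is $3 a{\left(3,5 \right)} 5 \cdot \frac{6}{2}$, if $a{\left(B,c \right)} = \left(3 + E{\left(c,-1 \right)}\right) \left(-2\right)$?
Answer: $-270$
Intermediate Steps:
$E{\left(U,l \right)} = 0$ ($E{\left(U,l \right)} = 0 \cdot 6 = 0$)
$a{\left(B,c \right)} = -6$ ($a{\left(B,c \right)} = \left(3 + 0\right) \left(-2\right) = 3 \left(-2\right) = -6$)
$3 a{\left(3,5 \right)} 5 \cdot \frac{6}{2} = 3 \left(-6\right) 5 \cdot \frac{6}{2} = 3 \left(- 30 \cdot 6 \cdot \frac{1}{2}\right) = 3 \left(\left(-30\right) 3\right) = 3 \left(-90\right) = -270$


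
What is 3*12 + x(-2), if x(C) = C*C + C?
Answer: 38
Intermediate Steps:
x(C) = C + C² (x(C) = C² + C = C + C²)
3*12 + x(-2) = 3*12 - 2*(1 - 2) = 36 - 2*(-1) = 36 + 2 = 38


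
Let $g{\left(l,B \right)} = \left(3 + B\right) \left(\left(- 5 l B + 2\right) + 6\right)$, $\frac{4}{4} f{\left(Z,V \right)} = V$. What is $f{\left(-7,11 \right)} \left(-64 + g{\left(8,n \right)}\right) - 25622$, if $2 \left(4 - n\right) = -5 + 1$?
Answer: $-49294$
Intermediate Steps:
$f{\left(Z,V \right)} = V$
$n = 6$ ($n = 4 - \frac{-5 + 1}{2} = 4 - -2 = 4 + 2 = 6$)
$g{\left(l,B \right)} = \left(3 + B\right) \left(8 - 5 B l\right)$ ($g{\left(l,B \right)} = \left(3 + B\right) \left(\left(- 5 B l + 2\right) + 6\right) = \left(3 + B\right) \left(\left(2 - 5 B l\right) + 6\right) = \left(3 + B\right) \left(8 - 5 B l\right)$)
$f{\left(-7,11 \right)} \left(-64 + g{\left(8,n \right)}\right) - 25622 = 11 \left(-64 + \left(24 + 8 \cdot 6 - 90 \cdot 8 - 40 \cdot 6^{2}\right)\right) - 25622 = 11 \left(-64 + \left(24 + 48 - 720 - 40 \cdot 36\right)\right) - 25622 = 11 \left(-64 + \left(24 + 48 - 720 - 1440\right)\right) - 25622 = 11 \left(-64 - 2088\right) - 25622 = 11 \left(-2152\right) - 25622 = -23672 - 25622 = -49294$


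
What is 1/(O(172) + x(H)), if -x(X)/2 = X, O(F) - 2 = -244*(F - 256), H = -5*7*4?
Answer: 1/20778 ≈ 4.8128e-5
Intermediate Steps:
H = -140 (H = -35*4 = -140)
O(F) = 62466 - 244*F (O(F) = 2 - 244*(F - 256) = 2 - 244*(-256 + F) = 2 + (62464 - 244*F) = 62466 - 244*F)
x(X) = -2*X
1/(O(172) + x(H)) = 1/((62466 - 244*172) - 2*(-140)) = 1/((62466 - 41968) + 280) = 1/(20498 + 280) = 1/20778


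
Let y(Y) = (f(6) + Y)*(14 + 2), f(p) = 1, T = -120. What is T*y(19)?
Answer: -38400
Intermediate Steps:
y(Y) = 16 + 16*Y (y(Y) = (1 + Y)*(14 + 2) = (1 + Y)*16 = 16 + 16*Y)
T*y(19) = -120*(16 + 16*19) = -120*(16 + 304) = -120*320 = -38400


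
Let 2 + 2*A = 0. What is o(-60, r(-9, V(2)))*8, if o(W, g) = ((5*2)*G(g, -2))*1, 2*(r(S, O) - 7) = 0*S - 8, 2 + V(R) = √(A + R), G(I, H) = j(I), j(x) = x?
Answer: 240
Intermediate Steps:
A = -1 (A = -1 + (½)*0 = -1 + 0 = -1)
G(I, H) = I
V(R) = -2 + √(-1 + R)
r(S, O) = 3 (r(S, O) = 7 + (0*S - 8)/2 = 7 + (0 - 8)/2 = 7 + (½)*(-8) = 7 - 4 = 3)
o(W, g) = 10*g (o(W, g) = ((5*2)*g)*1 = (10*g)*1 = 10*g)
o(-60, r(-9, V(2)))*8 = (10*3)*8 = 30*8 = 240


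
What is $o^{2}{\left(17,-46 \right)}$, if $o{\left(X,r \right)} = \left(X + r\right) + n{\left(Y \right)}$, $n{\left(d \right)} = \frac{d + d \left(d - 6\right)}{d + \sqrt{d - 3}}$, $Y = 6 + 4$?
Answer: $\frac{4844309}{8649} + \frac{219700 \sqrt{7}}{8649} \approx 627.31$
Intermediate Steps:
$Y = 10$
$n{\left(d \right)} = \frac{d + d \left(-6 + d\right)}{d + \sqrt{-3 + d}}$
$o{\left(X,r \right)} = X + r + \frac{50}{10 + \sqrt{7}}$ ($o{\left(X,r \right)} = \left(X + r\right) + \frac{10 \left(-5 + 10\right)}{10 + \sqrt{-3 + 10}} = \left(X + r\right) + 10 \frac{1}{10 + \sqrt{7}} \cdot 5 = \left(X + r\right) + \frac{50}{10 + \sqrt{7}} = X + r + \frac{50}{10 + \sqrt{7}}$)
$o^{2}{\left(17,-46 \right)} = \left(\frac{500}{93} + 17 - 46 - \frac{50 \sqrt{7}}{93}\right)^{2} = \left(- \frac{2197}{93} - \frac{50 \sqrt{7}}{93}\right)^{2}$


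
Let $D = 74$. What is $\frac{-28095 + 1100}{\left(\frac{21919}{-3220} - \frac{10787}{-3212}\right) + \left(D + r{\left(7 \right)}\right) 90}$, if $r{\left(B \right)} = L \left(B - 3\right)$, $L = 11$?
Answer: $- \frac{1517388950}{596756343} \approx -2.5427$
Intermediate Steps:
$r{\left(B \right)} = -33 + 11 B$ ($r{\left(B \right)} = 11 \left(B - 3\right) = 11 \left(-3 + B\right) = -33 + 11 B$)
$\frac{-28095 + 1100}{\left(\frac{21919}{-3220} - \frac{10787}{-3212}\right) + \left(D + r{\left(7 \right)}\right) 90} = \frac{-28095 + 1100}{\left(\frac{21919}{-3220} - \frac{10787}{-3212}\right) + \left(74 + \left(-33 + 11 \cdot 7\right)\right) 90} = - \frac{26995}{\left(21919 \left(- \frac{1}{3220}\right) - - \frac{10787}{3212}\right) + \left(74 + \left(-33 + 77\right)\right) 90} = - \frac{26995}{\left(- \frac{953}{140} + \frac{10787}{3212}\right) + \left(74 + 44\right) 90} = - \frac{26995}{- \frac{193857}{56210} + 118 \cdot 90} = - \frac{26995}{- \frac{193857}{56210} + 10620} = - \frac{26995}{\frac{596756343}{56210}} = \left(-26995\right) \frac{56210}{596756343} = - \frac{1517388950}{596756343}$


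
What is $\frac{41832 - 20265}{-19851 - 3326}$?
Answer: $- \frac{3081}{3311} \approx -0.93053$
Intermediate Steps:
$\frac{41832 - 20265}{-19851 - 3326} = \frac{21567}{-23177} = 21567 \left(- \frac{1}{23177}\right) = - \frac{3081}{3311}$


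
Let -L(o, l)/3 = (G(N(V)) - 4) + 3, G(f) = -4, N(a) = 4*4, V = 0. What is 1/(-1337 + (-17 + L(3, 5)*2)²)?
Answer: -1/1168 ≈ -0.00085616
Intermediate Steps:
N(a) = 16
L(o, l) = 15 (L(o, l) = -3*((-4 - 4) + 3) = -3*(-8 + 3) = -3*(-5) = 15)
1/(-1337 + (-17 + L(3, 5)*2)²) = 1/(-1337 + (-17 + 15*2)²) = 1/(-1337 + (-17 + 30)²) = 1/(-1337 + 13²) = 1/(-1337 + 169) = 1/(-1168) = -1/1168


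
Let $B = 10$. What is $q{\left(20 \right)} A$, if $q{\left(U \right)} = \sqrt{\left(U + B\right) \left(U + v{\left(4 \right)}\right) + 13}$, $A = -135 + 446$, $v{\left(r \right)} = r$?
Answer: $311 \sqrt{733} \approx 8420.0$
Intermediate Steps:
$A = 311$
$q{\left(U \right)} = \sqrt{13 + \left(4 + U\right) \left(10 + U\right)}$ ($q{\left(U \right)} = \sqrt{\left(U + 10\right) \left(U + 4\right) + 13} = \sqrt{\left(10 + U\right) \left(4 + U\right) + 13} = \sqrt{\left(4 + U\right) \left(10 + U\right) + 13} = \sqrt{13 + \left(4 + U\right) \left(10 + U\right)}$)
$q{\left(20 \right)} A = \sqrt{53 + 20^{2} + 14 \cdot 20} \cdot 311 = \sqrt{53 + 400 + 280} \cdot 311 = \sqrt{733} \cdot 311 = 311 \sqrt{733}$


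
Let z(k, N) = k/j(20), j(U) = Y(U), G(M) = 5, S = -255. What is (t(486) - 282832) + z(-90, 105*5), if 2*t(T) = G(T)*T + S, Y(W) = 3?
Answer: -563549/2 ≈ -2.8177e+5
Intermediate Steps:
j(U) = 3
t(T) = -255/2 + 5*T/2 (t(T) = (5*T - 255)/2 = (-255 + 5*T)/2 = -255/2 + 5*T/2)
z(k, N) = k/3
(t(486) - 282832) + z(-90, 105*5) = ((-255/2 + (5/2)*486) - 282832) + (1/3)*(-90) = ((-255/2 + 1215) - 282832) - 30 = (2175/2 - 282832) - 30 = -563489/2 - 30 = -563549/2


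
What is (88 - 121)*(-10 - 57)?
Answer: 2211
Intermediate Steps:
(88 - 121)*(-10 - 57) = -33*(-67) = 2211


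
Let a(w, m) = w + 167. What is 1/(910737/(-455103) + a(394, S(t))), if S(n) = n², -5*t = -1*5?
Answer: 50567/28266894 ≈ 0.0017889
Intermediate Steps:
t = 1 (t = -(-1)*5/5 = -⅕*(-5) = 1)
a(w, m) = 167 + w
1/(910737/(-455103) + a(394, S(t))) = 1/(910737/(-455103) + (167 + 394)) = 1/(910737*(-1/455103) + 561) = 1/(-101193/50567 + 561) = 1/(28266894/50567) = 50567/28266894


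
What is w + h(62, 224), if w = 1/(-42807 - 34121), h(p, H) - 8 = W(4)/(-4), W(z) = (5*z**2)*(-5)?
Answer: 8308223/76928 ≈ 108.00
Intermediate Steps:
W(z) = -25*z**2
h(p, H) = 108 (h(p, H) = 8 - 25*4**2/(-4) = 8 - 25*16*(-1/4) = 8 - 400*(-1/4) = 8 + 100 = 108)
w = -1/76928 (w = 1/(-76928) = -1/76928 ≈ -1.2999e-5)
w + h(62, 224) = -1/76928 + 108 = 8308223/76928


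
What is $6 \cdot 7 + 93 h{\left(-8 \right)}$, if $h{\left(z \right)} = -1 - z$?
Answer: $693$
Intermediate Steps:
$6 \cdot 7 + 93 h{\left(-8 \right)} = 6 \cdot 7 + 93 \left(-1 - -8\right) = 42 + 93 \left(-1 + 8\right) = 42 + 93 \cdot 7 = 42 + 651 = 693$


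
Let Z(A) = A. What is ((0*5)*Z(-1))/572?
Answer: 0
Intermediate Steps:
((0*5)*Z(-1))/572 = ((0*5)*(-1))/572 = (0*(-1))*(1/572) = 0*(1/572) = 0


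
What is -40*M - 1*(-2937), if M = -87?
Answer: 6417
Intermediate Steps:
-40*M - 1*(-2937) = -40*(-87) - 1*(-2937) = 3480 + 2937 = 6417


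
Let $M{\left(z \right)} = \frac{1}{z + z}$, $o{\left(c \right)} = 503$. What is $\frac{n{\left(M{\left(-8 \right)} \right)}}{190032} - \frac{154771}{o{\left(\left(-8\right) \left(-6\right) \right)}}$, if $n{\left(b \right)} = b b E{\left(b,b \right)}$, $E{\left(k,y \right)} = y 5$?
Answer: $- \frac{120469269187027}{391520649216} \approx -307.7$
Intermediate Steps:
$E{\left(k,y \right)} = 5 y$
$M{\left(z \right)} = \frac{1}{2 z}$
$n{\left(b \right)} = 5 b^{3}$ ($n{\left(b \right)} = b b 5 b = b^{2} \cdot 5 b = 5 b^{3}$)
$\frac{n{\left(M{\left(-8 \right)} \right)}}{190032} - \frac{154771}{o{\left(\left(-8\right) \left(-6\right) \right)}} = \frac{5 \left(\frac{1}{2 \left(-8\right)}\right)^{3}}{190032} - \frac{154771}{503} = 5 \left(\frac{1}{2} \left(- \frac{1}{8}\right)\right)^{3} \cdot \frac{1}{190032} - \frac{154771}{503} = 5 \left(- \frac{1}{16}\right)^{3} \cdot \frac{1}{190032} - \frac{154771}{503} = 5 \left(- \frac{1}{4096}\right) \frac{1}{190032} - \frac{154771}{503} = \left(- \frac{5}{4096}\right) \frac{1}{190032} - \frac{154771}{503} = - \frac{5}{778371072} - \frac{154771}{503} = - \frac{120469269187027}{391520649216}$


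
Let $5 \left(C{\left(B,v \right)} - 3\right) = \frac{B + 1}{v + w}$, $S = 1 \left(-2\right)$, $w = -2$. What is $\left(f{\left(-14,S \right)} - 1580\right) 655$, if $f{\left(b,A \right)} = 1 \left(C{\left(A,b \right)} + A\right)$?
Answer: $- \frac{16547789}{16} \approx -1.0342 \cdot 10^{6}$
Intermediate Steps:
$S = -2$
$C{\left(B,v \right)} = 3 + \frac{1 + B}{5 \left(-2 + v\right)}$ ($C{\left(B,v \right)} = 3 + \frac{\left(B + 1\right) \frac{1}{v - 2}}{5} = 3 + \frac{\left(1 + B\right) \frac{1}{-2 + v}}{5} = 3 + \frac{\frac{1}{-2 + v} \left(1 + B\right)}{5} = 3 + \frac{1 + B}{5 \left(-2 + v\right)}$)
$f{\left(b,A \right)} = A + \frac{-29 + A + 15 b}{5 \left(-2 + b\right)}$ ($f{\left(b,A \right)} = 1 \left(\frac{-29 + A + 15 b}{5 \left(-2 + b\right)} + A\right) = 1 \left(A + \frac{-29 + A + 15 b}{5 \left(-2 + b\right)}\right) = A + \frac{-29 + A + 15 b}{5 \left(-2 + b\right)}$)
$\left(f{\left(-14,S \right)} - 1580\right) 655 = \left(\frac{-29 - 2 + 15 \left(-14\right) + 5 \left(-2\right) \left(-2 - 14\right)}{5 \left(-2 - 14\right)} - 1580\right) 655 = \left(\frac{-29 - 2 - 210 + 5 \left(-2\right) \left(-16\right)}{5 \left(-16\right)} - 1580\right) 655 = \left(\frac{1}{5} \left(- \frac{1}{16}\right) \left(-29 - 2 - 210 + 160\right) - 1580\right) 655 = \left(\frac{1}{5} \left(- \frac{1}{16}\right) \left(-81\right) - 1580\right) 655 = \left(\frac{81}{80} - 1580\right) 655 = \left(- \frac{126319}{80}\right) 655 = - \frac{16547789}{16}$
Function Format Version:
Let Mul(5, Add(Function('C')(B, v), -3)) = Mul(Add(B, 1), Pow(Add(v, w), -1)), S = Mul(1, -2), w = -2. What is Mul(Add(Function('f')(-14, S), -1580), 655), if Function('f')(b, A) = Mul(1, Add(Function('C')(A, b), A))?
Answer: Rational(-16547789, 16) ≈ -1.0342e+6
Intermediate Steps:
S = -2
Function('C')(B, v) = Add(3, Mul(Rational(1, 5), Pow(Add(-2, v), -1), Add(1, B))) (Function('C')(B, v) = Add(3, Mul(Rational(1, 5), Mul(Add(B, 1), Pow(Add(v, -2), -1)))) = Add(3, Mul(Rational(1, 5), Mul(Add(1, B), Pow(Add(-2, v), -1)))) = Add(3, Mul(Rational(1, 5), Mul(Pow(Add(-2, v), -1), Add(1, B)))) = Add(3, Mul(Rational(1, 5), Pow(Add(-2, v), -1), Add(1, B))))
Function('f')(b, A) = Add(A, Mul(Rational(1, 5), Pow(Add(-2, b), -1), Add(-29, A, Mul(15, b)))) (Function('f')(b, A) = Mul(1, Add(Mul(Rational(1, 5), Pow(Add(-2, b), -1), Add(-29, A, Mul(15, b))), A)) = Mul(1, Add(A, Mul(Rational(1, 5), Pow(Add(-2, b), -1), Add(-29, A, Mul(15, b))))) = Add(A, Mul(Rational(1, 5), Pow(Add(-2, b), -1), Add(-29, A, Mul(15, b)))))
Mul(Add(Function('f')(-14, S), -1580), 655) = Mul(Add(Mul(Rational(1, 5), Pow(Add(-2, -14), -1), Add(-29, -2, Mul(15, -14), Mul(5, -2, Add(-2, -14)))), -1580), 655) = Mul(Add(Mul(Rational(1, 5), Pow(-16, -1), Add(-29, -2, -210, Mul(5, -2, -16))), -1580), 655) = Mul(Add(Mul(Rational(1, 5), Rational(-1, 16), Add(-29, -2, -210, 160)), -1580), 655) = Mul(Add(Mul(Rational(1, 5), Rational(-1, 16), -81), -1580), 655) = Mul(Add(Rational(81, 80), -1580), 655) = Mul(Rational(-126319, 80), 655) = Rational(-16547789, 16)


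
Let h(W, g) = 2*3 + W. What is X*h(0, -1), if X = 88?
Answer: 528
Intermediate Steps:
h(W, g) = 6 + W
X*h(0, -1) = 88*(6 + 0) = 88*6 = 528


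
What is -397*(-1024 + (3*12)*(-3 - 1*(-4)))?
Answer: 392236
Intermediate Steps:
-397*(-1024 + (3*12)*(-3 - 1*(-4))) = -397*(-1024 + 36*(-3 + 4)) = -397*(-1024 + 36*1) = -397*(-1024 + 36) = -397*(-988) = 392236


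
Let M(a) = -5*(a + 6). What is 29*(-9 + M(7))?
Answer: -2146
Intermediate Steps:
M(a) = -30 - 5*a (M(a) = -5*(6 + a) = -30 - 5*a)
29*(-9 + M(7)) = 29*(-9 + (-30 - 5*7)) = 29*(-9 + (-30 - 35)) = 29*(-9 - 65) = 29*(-74) = -2146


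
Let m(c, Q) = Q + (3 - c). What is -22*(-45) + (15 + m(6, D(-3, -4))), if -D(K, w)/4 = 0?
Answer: 1002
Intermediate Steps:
D(K, w) = 0 (D(K, w) = -4*0 = 0)
m(c, Q) = 3 + Q - c
-22*(-45) + (15 + m(6, D(-3, -4))) = -22*(-45) + (15 + (3 + 0 - 1*6)) = 990 + (15 + (3 + 0 - 6)) = 990 + (15 - 3) = 990 + 12 = 1002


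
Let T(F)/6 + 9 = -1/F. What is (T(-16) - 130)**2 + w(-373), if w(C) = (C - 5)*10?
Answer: 1916041/64 ≈ 29938.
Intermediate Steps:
T(F) = -54 - 6/F (T(F) = -54 + 6*(-1/F) = -54 - 6/F)
w(C) = -50 + 10*C (w(C) = (-5 + C)*10 = -50 + 10*C)
(T(-16) - 130)**2 + w(-373) = ((-54 - 6/(-16)) - 130)**2 + (-50 + 10*(-373)) = ((-54 - 6*(-1/16)) - 130)**2 + (-50 - 3730) = ((-54 + 3/8) - 130)**2 - 3780 = (-429/8 - 130)**2 - 3780 = (-1469/8)**2 - 3780 = 2157961/64 - 3780 = 1916041/64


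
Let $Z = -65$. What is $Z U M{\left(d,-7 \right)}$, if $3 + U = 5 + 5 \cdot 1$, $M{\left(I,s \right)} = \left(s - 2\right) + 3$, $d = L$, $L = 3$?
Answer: $2730$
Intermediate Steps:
$d = 3$
$M{\left(I,s \right)} = 1 + s$ ($M{\left(I,s \right)} = \left(-2 + s\right) + 3 = 1 + s$)
$U = 7$ ($U = -3 + \left(5 + 5 \cdot 1\right) = -3 + \left(5 + 5\right) = -3 + 10 = 7$)
$Z U M{\left(d,-7 \right)} = \left(-65\right) 7 \left(1 - 7\right) = \left(-455\right) \left(-6\right) = 2730$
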